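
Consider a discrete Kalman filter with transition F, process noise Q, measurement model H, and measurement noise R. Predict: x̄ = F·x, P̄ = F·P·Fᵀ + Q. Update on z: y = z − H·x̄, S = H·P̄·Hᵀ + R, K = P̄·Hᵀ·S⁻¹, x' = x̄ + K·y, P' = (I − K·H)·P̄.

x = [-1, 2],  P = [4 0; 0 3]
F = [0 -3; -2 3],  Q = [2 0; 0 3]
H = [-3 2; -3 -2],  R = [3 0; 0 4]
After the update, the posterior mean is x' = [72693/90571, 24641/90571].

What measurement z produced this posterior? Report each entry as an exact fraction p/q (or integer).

z = [-2, -3]

x̄ = F·x = [-6, 8]
P̄ = F·P·Fᵀ + Q = [29 -27; -27 46]
S = H·P̄·Hᵀ + R = [772 77; 77 125]
K = P̄·Hᵀ·S⁻¹ = [-15084/90571 -14619/90571; 22472/90571 -21813/90571]
x' − x̄ = [616119/90571, -699927/90571] = K·y
y = (KᵀK)⁻¹·Kᵀ·(x' − x̄) = [-36, -5]
z = y + H·x̄ = [-36, -5] + [34, 2] = [-2, -3]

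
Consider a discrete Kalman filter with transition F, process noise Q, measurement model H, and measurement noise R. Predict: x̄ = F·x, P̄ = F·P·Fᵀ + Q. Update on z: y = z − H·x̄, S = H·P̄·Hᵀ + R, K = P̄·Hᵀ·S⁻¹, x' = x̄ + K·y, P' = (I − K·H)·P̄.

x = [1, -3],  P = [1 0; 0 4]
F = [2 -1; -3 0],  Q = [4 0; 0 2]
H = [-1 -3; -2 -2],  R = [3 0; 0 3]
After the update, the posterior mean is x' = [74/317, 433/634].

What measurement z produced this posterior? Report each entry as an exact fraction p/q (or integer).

z = [-3, -1]

x̄ = F·x = [5, -3]
P̄ = F·P·Fᵀ + Q = [12 -6; -6 11]
S = H·P̄·Hᵀ + R = [78 42; 42 47]
K = P̄·Hᵀ·S⁻¹ = [131/317 -198/317; -283/634 59/317]
x' − x̄ = [-1511/317, 2335/634] = K·y
y = (KᵀK)⁻¹·Kᵀ·(x' − x̄) = [-7, 3]
z = y + H·x̄ = [-7, 3] + [4, -4] = [-3, -1]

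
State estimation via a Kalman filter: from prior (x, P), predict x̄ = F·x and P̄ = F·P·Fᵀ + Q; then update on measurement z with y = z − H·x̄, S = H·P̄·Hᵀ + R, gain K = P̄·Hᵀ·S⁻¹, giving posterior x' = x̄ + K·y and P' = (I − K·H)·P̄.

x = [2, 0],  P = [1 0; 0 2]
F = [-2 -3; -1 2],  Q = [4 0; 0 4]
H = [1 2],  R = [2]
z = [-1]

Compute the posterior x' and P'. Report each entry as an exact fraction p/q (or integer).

x̄ = F·x = [-4, -2]
P̄ = F·P·Fᵀ + Q = [26 -10; -10 13]
y = z − H·x̄ = [7]
S = H·P̄·Hᵀ + R = [40]
K = P̄·Hᵀ·S⁻¹ = [3/20; 2/5]
x' = x̄ + K·y = [-59/20, 4/5]
P' = (I − K·H)·P̄ = [251/10 -62/5; -62/5 33/5]

x' = [-59/20, 4/5]
P' = [251/10 -62/5; -62/5 33/5]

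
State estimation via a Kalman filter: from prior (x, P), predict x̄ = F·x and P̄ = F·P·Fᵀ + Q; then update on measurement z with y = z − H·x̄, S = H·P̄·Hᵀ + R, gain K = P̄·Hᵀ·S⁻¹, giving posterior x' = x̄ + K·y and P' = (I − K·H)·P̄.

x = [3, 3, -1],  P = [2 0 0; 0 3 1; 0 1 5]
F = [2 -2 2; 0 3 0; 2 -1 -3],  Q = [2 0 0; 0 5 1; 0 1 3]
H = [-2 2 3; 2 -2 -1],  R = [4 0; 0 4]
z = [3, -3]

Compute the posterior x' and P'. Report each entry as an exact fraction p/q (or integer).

x̄ = F·x = [-2, 9, 6]
P̄ = F·P·Fᵀ + Q = [34 -12 -12; -12 32 -17; -12 -17 65]
y = z − H·x̄ = [-37, 25]
S = H·P̄·Hᵀ + R = [889 -515; -515 409]
K = P̄·Hᵀ·S⁻¹ = [151/12297 3317/12297; -893/4099 -1836/4099; 3945/8198 3865/8198]
x' = x̄ + K·y = [52744/12297, 24032/4099, -76/4099]
P' = (I − K·H)·P̄ = [92458/12297 27452/4099 2312/4099; 27452/4099 33853/4099 -5458/4099; 2312/4099 -5458/4099 7810/4099]

x' = [52744/12297, 24032/4099, -76/4099]
P' = [92458/12297 27452/4099 2312/4099; 27452/4099 33853/4099 -5458/4099; 2312/4099 -5458/4099 7810/4099]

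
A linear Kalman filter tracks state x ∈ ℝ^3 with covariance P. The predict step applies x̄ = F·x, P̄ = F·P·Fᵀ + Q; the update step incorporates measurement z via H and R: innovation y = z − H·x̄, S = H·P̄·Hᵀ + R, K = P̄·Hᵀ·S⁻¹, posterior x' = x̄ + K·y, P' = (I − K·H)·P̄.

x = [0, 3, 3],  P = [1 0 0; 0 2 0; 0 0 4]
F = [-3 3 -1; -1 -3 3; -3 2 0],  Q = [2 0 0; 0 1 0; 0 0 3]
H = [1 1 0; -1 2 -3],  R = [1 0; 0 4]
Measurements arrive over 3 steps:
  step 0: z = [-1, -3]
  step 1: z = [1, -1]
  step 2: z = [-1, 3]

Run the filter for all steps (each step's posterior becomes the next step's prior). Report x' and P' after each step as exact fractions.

step 0: x̄ = F·x = [6, 0, 6]
step 0: P̄ = F·P·Fᵀ + Q = [33 -27 21; -27 56 -9; 21 -9 20]
step 0: y = z − H·x̄ = [-7, 21]
step 0: S = H·P̄·Hᵀ + R = [36 16; 16 783]
step 0: K = P̄·Hᵀ·S⁻¹ = [3549/13966 -1374/6983; 20051/27932 1378/6983; 2745/6983 -939/6983]
step 0: x' = x̄ + K·y = [1245/13966, -24605/27932, 2964/6983]
step 0: P' = (I − K·H)·P̄ = [13692/6983 -23835/13966 -10677/6983; -23835/13966 67721/27932 13422/6983; -10677/6983 13422/6983 13759/6983]
step 1: x̄ = F·x = [-93141/27932, 106893/27932, -14170/6983]
step 1: P̄ = F·P·Fᵀ + Q = [1492985/27932 89607/27932 344697/6983; 89607/27932 191357/27932 32697/6983; 344697/6983 32697/6983 354908/6983]
step 1: y = z − H·x̄ = [3545/6983, -504899/27932]
step 1: S = H·P̄·Hᵀ + R = [472872/6983 -1387348/6983; -1387348/6983 21491673/27932]
step 1: K = P̄·Hᵀ·S⁻¹ = [33721307/88209670 -6831061/44104835; 196461779/352838680 6137387/44104835; 46705983/176419340 -8017752/44104835]
step 1: x' = x̄ + K·y = [-30065051/88209670, 562499233/352838680, 245434001/176419340]
step 1: P' = (I − K·H)·P̄ = [69243774/44104835 -104766241/88209670 -48895257/44104835; -104766241/88209670 615526743/352838680 242287011/176419340; -48895257/44104835 242287011/176419340 134739847/88209670]
step 2: x̄ = F·x = [1557410309/352838680, -94633489/352838680, 742889539/176419340]
step 2: P̄ = F·P·Fᵀ + Q = [14058682047/352838680 935026653/352838680 6411026217/176419340; 935026653/352838680 2407414207/352838680 731569003/176419340; 6411026217/176419340 731569003/176419340 3383738577/88209670]
step 2: y = z − H·x̄ = [-90780775/17641934, 7262530561/352838680]
step 2: S = H·P̄·Hᵀ + R = [467224706/8820967 -2558219915/17641934; -2558219915/17641934 202548834287/352838680]
step 2: K = P̄·Hᵀ·S⁻¹ = [210311678375/551544371786 -42404321227/275772185893; 1844847326179/3309266230716 114421864106/827316557679; 219373514609/827316557679 -150856959182/827316557679]
step 2: x' = x̄ + K·y = [-393351460949/551544371786, -320006176119/1103088743572, -250059127616/275772185893]
step 2: P' = (I − K·H)·P̄ = [431743024722/275772185893 -653174371069/551544371786 -305100036961/275772185893; -653174371069/551544371786 5763893552593/3309266230716 1134673625492/827316557679; -305100036961/275772185893 1134673625492/827316557679 1262691732865/827316557679]

step 0: x' = [1245/13966, -24605/27932, 2964/6983], P' = [13692/6983 -23835/13966 -10677/6983; -23835/13966 67721/27932 13422/6983; -10677/6983 13422/6983 13759/6983]
step 1: x' = [-30065051/88209670, 562499233/352838680, 245434001/176419340], P' = [69243774/44104835 -104766241/88209670 -48895257/44104835; -104766241/88209670 615526743/352838680 242287011/176419340; -48895257/44104835 242287011/176419340 134739847/88209670]
step 2: x' = [-393351460949/551544371786, -320006176119/1103088743572, -250059127616/275772185893], P' = [431743024722/275772185893 -653174371069/551544371786 -305100036961/275772185893; -653174371069/551544371786 5763893552593/3309266230716 1134673625492/827316557679; -305100036961/275772185893 1134673625492/827316557679 1262691732865/827316557679]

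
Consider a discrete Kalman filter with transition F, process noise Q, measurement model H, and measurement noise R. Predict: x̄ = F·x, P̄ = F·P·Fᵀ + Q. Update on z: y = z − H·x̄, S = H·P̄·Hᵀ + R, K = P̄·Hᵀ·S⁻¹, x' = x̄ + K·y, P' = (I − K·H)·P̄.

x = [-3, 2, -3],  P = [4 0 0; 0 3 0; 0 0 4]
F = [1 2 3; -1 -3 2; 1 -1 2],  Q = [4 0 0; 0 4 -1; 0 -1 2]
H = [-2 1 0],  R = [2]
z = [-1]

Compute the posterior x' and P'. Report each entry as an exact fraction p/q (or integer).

x' = [-1272/269, -2797/269, -2767/269]
P' = [2964/269 5708/269 3278/269; 5708/269 11510/269 6508/269; 3278/269 6508/269 6149/269]

x̄ = F·x = [-8, -9, -11]
P̄ = F·P·Fᵀ + Q = [56 2 22; 2 51 20; 22 20 25]
y = z − H·x̄ = [-8]
S = H·P̄·Hᵀ + R = [269]
K = P̄·Hᵀ·S⁻¹ = [-110/269; 47/269; -24/269]
x' = x̄ + K·y = [-1272/269, -2797/269, -2767/269]
P' = (I − K·H)·P̄ = [2964/269 5708/269 3278/269; 5708/269 11510/269 6508/269; 3278/269 6508/269 6149/269]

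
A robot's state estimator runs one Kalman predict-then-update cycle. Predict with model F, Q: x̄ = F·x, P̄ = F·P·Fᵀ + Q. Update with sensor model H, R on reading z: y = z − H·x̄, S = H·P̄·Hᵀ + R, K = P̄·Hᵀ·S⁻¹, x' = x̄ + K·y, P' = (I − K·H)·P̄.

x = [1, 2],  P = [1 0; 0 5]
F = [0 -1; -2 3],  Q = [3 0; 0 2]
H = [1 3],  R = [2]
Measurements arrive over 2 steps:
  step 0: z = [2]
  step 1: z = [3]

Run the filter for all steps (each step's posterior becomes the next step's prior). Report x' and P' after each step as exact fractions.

step 0: x' = [-462/379, 412/379], P' = [1663/379 -579/379; -579/379 285/379]
step 1: x' = [-94739/142409, 10428/8377], P' = [478071/142409 -9555/8377; -9555/8377 5097/8377]

step 0: x̄ = F·x = [-2, 4]
step 0: P̄ = F·P·Fᵀ + Q = [8 -15; -15 51]
step 0: y = z − H·x̄ = [-8]
step 0: S = H·P̄·Hᵀ + R = [379]
step 0: K = P̄·Hᵀ·S⁻¹ = [-37/379; 138/379]
step 0: x' = x̄ + K·y = [-462/379, 412/379]
step 0: P' = (I − K·H)·P̄ = [1663/379 -579/379; -579/379 285/379]
step 1: x̄ = F·x = [-412/379, 2160/379]
step 1: P̄ = F·P·Fᵀ + Q = [1422/379 -2013/379; -2013/379 16923/379]
step 1: y = z − H·x̄ = [-4931/379]
step 1: S = H·P̄·Hᵀ + R = [142409/379]
step 1: K = P̄·Hᵀ·S⁻¹ = [-4617/142409; 2868/8377]
step 1: x' = x̄ + K·y = [-94739/142409, 10428/8377]
step 1: P' = (I − K·H)·P̄ = [478071/142409 -9555/8377; -9555/8377 5097/8377]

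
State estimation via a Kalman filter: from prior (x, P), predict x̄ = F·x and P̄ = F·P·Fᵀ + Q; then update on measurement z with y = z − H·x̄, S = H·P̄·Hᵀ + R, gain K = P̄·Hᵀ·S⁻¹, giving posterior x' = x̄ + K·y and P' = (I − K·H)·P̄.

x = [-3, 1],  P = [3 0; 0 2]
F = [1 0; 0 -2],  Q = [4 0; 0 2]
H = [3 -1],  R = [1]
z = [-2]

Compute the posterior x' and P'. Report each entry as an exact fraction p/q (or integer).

x' = [-117/74, -99/37]
P' = [77/74 105/37; 105/37 320/37]

x̄ = F·x = [-3, -2]
P̄ = F·P·Fᵀ + Q = [7 0; 0 10]
y = z − H·x̄ = [5]
S = H·P̄·Hᵀ + R = [74]
K = P̄·Hᵀ·S⁻¹ = [21/74; -5/37]
x' = x̄ + K·y = [-117/74, -99/37]
P' = (I − K·H)·P̄ = [77/74 105/37; 105/37 320/37]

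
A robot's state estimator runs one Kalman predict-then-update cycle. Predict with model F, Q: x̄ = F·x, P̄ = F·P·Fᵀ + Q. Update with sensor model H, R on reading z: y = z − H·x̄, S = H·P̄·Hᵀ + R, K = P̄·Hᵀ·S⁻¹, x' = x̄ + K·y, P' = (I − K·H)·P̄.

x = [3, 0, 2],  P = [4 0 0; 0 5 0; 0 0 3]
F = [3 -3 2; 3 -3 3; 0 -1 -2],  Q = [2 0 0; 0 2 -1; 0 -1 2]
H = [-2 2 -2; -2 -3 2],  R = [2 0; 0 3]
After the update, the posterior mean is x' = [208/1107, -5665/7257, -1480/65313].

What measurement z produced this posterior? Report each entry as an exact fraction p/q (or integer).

x̄ = F·x = [13, 15, -4]
P̄ = F·P·Fᵀ + Q = [95 99 3; 99 110 -4; 3 -4 19]
S = H·P̄·Hᵀ + R = [162 -198; -198 2661]
K = P̄·Hᵀ·S⁻¹ = [-254/1107 -73/369; -487/7257 -1498/7257; -21610/65313 -176/21771]
x' − x̄ = [-14183/1107, -114520/7257, 259772/65313] = K·y
y = (KᵀK)⁻¹·Kᵀ·(x' − x̄) = [-14, 81]
z = y + H·x̄ = [-14, 81] + [12, -79] = [-2, 2]

z = [-2, 2]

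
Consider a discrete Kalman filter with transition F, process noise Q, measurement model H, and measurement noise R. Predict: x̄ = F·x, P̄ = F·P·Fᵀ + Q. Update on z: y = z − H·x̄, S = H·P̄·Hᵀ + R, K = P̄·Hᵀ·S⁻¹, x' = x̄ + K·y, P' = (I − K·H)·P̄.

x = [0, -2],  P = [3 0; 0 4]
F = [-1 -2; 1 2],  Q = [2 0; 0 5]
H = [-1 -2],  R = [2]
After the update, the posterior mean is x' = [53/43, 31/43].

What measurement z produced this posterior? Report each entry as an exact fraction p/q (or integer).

z = [-3]

x̄ = F·x = [4, -4]
P̄ = F·P·Fᵀ + Q = [21 -19; -19 24]
S = H·P̄·Hᵀ + R = [43]
K = P̄·Hᵀ·S⁻¹ = [17/43; -29/43]
x' − x̄ = [-119/43, 203/43] = K·y
y = (KᵀK)⁻¹·Kᵀ·(x' − x̄) = [-7]
z = y + H·x̄ = [-7] + [4] = [-3]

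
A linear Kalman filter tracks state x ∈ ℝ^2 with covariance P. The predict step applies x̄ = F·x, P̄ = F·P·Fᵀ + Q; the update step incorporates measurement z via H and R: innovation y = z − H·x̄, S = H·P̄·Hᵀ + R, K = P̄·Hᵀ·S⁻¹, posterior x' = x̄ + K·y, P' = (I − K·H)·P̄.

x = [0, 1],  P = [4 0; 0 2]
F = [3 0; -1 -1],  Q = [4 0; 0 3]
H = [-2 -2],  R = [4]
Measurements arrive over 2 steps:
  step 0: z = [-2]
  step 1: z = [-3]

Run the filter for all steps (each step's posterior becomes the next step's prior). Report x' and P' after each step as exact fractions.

step 0: x̄ = F·x = [0, -1]
step 0: P̄ = F·P·Fᵀ + Q = [40 -12; -12 9]
step 0: y = z − H·x̄ = [-4]
step 0: S = H·P̄·Hᵀ + R = [104]
step 0: K = P̄·Hᵀ·S⁻¹ = [-7/13; 3/52]
step 0: x' = x̄ + K·y = [28/13, -16/13]
step 0: P' = (I − K·H)·P̄ = [128/13 -114/13; -114/13 225/26]
step 1: x̄ = F·x = [84/13, -12/13]
step 1: P̄ = F·P·Fᵀ + Q = [1204/13 -42/13; -42/13 103/26]
step 1: y = z − H·x̄ = [105/13]
step 1: S = H·P̄·Hᵀ + R = [4738/13]
step 1: K = P̄·Hᵀ·S⁻¹ = [-1162/2369; -19/4738]
step 1: x' = x̄ + K·y = [5922/2369, -4527/4738]
step 1: P' = (I − K·H)·P̄ = [11676/2369 -9352/2369; -9352/2369 9371/2369]

step 0: x' = [28/13, -16/13], P' = [128/13 -114/13; -114/13 225/26]
step 1: x' = [5922/2369, -4527/4738], P' = [11676/2369 -9352/2369; -9352/2369 9371/2369]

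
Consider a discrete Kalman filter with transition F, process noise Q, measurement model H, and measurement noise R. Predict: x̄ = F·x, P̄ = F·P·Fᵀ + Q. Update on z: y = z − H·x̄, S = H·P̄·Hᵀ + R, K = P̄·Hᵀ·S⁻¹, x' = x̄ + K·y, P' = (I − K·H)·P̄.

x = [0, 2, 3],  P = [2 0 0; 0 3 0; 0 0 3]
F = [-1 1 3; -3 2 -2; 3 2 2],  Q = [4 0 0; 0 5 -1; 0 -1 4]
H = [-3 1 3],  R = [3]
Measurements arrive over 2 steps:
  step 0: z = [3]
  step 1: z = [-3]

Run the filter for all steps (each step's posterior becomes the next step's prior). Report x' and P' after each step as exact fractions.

step 0: x̄ = F·x = [11, -2, 10]
step 0: P̄ = F·P·Fᵀ + Q = [36 -6 18; -6 47 -19; 18 -19 46]
step 0: y = z − H·x̄ = [8]
step 0: S = H·P̄·Hᵀ + R = [386]
step 0: K = P̄·Hᵀ·S⁻¹ = [-30/193; 4/193; 65/386]
step 0: x' = x̄ + K·y = [1883/193, -354/193, 2190/193]
step 0: P' = (I − K·H)·P̄ = [5148/193 -918/193 5424/193; -918/193 9039/193 -3927/193; 5424/193 -3927/193 13531/386]
step 1: x̄ = F·x = [4333/193, -10737/193, 9321/193]
step 1: P̄ = F·P·Fᵀ + Q = [43157/386 -56157/193 48861/193; -56157/193 218035/193 -102519/193; 48861/193 -102519/193 132978/193]
step 1: y = z − H·x̄ = [-4806/193]
step 1: S = H·P̄·Hᵀ + R = [903905/386]
step 1: K = P̄·Hᵀ·S⁻¹ = [51381/903905; 157898/903905; 299664/903905]
step 1: x' = x̄ + K·y = [19013903/903905, -54218061/903905, 36192297/903905]
step 1: P' = (I − K·H)·P̄ = [94222334/903905 -284026278/903905 188949141/903905; -284026278/903905 956564961/903905 -602723367/903905; 188949141/903905 -602723367/903905 390156594/903905]

step 0: x' = [1883/193, -354/193, 2190/193], P' = [5148/193 -918/193 5424/193; -918/193 9039/193 -3927/193; 5424/193 -3927/193 13531/386]
step 1: x' = [19013903/903905, -54218061/903905, 36192297/903905], P' = [94222334/903905 -284026278/903905 188949141/903905; -284026278/903905 956564961/903905 -602723367/903905; 188949141/903905 -602723367/903905 390156594/903905]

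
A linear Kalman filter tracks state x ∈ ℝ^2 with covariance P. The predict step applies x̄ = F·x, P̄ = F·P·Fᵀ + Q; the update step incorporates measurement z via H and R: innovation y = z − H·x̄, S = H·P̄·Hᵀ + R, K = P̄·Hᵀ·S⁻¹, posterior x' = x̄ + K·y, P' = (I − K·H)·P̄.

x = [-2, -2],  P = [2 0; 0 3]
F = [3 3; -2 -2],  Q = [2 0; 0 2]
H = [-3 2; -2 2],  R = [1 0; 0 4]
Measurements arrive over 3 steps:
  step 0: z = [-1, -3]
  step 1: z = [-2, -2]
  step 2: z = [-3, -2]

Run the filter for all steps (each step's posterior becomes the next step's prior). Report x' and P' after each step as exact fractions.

step 0: x' = [57/2270, -3/5], P' = [717/1135 4/5; 4/5 6/5]
step 1: x' = [29989/71730, -2/5], P' = [4531/7173 4/5; 4/5 6/5]
step 2: x' = [40620337/56664430, -2/5], P' = [17896733/28332215 4/5; 4/5 6/5]

step 0: x̄ = F·x = [-12, 8]
step 0: P̄ = F·P·Fᵀ + Q = [47 -30; -30 22]
step 0: y = z − H·x̄ = [-53, -43]
step 0: S = H·P̄·Hᵀ + R = [872 670; 670 520]
step 0: K = P̄·Hᵀ·S⁻¹ = [-67/227 191/2270; 0 1/5]
step 0: x' = x̄ + K·y = [57/2270, -3/5]
step 0: P' = (I − K·H)·P̄ = [717/1135 4/5; 4/5 6/5]
step 1: x̄ = F·x = [-783/454, 261/227]
step 1: P̄ = F·P·Fᵀ + Q = [7465/227 -4674/227; -4674/227 3570/227]
step 1: y = z − H·x̄ = [-4301/454, -1759/227]
step 1: S = H·P̄·Hᵀ + R = [137780/227 105810/227; 105810/227 82440/227]
step 1: K = P̄·Hᵀ·S⁻¹ = [-3527/11955 6037/71730; 0 1/5]
step 1: x' = x̄ + K·y = [29989/71730, -2/5]
step 1: P' = (I − K·H)·P̄ = [4531/7173 4/5; 4/5 6/5]
step 2: x̄ = F·x = [1297/23910, -1297/35865]
step 2: P̄ = F·P·Fᵀ + Q = [131047/3985 -246154/11955; -246154/11955 564038/35865]
step 2: y = z − H·x̄ = [-198329/71730, -13049/7173]
step 2: S = H·P̄·Hᵀ + R = [21768368/35865 3343462/7173; 3343462/7173 2605000/7173]
step 2: K = P̄·Hᵀ·S⁻¹ = [-1671731/5666443 4769039/56664430; 0 1/5]
step 2: x' = x̄ + K·y = [40620337/56664430, -2/5]
step 2: P' = (I − K·H)·P̄ = [17896733/28332215 4/5; 4/5 6/5]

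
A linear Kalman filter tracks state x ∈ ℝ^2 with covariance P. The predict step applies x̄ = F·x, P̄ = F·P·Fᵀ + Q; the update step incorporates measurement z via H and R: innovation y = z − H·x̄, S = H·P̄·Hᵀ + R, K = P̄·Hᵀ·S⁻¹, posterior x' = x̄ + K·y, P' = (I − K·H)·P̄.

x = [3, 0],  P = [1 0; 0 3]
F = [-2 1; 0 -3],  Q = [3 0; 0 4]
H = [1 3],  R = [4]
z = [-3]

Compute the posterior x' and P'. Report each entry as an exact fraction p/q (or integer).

x' = [-1485/239, 252/239]
P' = [2101/239 -723/239; -723/239 353/239]

x̄ = F·x = [-6, 0]
P̄ = F·P·Fᵀ + Q = [10 -9; -9 31]
y = z − H·x̄ = [3]
S = H·P̄·Hᵀ + R = [239]
K = P̄·Hᵀ·S⁻¹ = [-17/239; 84/239]
x' = x̄ + K·y = [-1485/239, 252/239]
P' = (I − K·H)·P̄ = [2101/239 -723/239; -723/239 353/239]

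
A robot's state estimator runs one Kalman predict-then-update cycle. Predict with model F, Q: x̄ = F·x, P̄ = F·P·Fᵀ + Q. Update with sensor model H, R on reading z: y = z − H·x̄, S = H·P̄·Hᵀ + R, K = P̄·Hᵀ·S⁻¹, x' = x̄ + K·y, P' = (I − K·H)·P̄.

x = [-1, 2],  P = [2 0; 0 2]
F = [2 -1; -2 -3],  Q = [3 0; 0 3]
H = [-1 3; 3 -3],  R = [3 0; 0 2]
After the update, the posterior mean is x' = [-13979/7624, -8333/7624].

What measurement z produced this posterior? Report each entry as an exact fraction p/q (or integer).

x̄ = F·x = [-4, -4]
P̄ = F·P·Fᵀ + Q = [13 -2; -2 29]
S = H·P̄·Hᵀ + R = [289 -324; -324 416]
K = P̄·Hᵀ·S⁻¹ = [1669/3812 6849/15248; 1723/3812 1959/15248]
x' − x̄ = [16517/7624, 22163/7624] = K·y
y = (KᵀK)⁻¹·Kᵀ·(x' − x̄) = [7, -2]
z = y + H·x̄ = [7, -2] + [-8, 0] = [-1, -2]

z = [-1, -2]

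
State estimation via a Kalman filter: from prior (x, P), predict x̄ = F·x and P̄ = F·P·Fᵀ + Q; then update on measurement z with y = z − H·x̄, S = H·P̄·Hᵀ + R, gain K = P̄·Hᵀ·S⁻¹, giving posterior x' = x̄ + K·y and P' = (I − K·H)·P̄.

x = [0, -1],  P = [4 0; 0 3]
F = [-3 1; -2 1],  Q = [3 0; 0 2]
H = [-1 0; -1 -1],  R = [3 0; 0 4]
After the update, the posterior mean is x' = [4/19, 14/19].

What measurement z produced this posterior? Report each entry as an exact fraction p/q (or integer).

z = [1, -2]

x̄ = F·x = [-1, -1]
P̄ = F·P·Fᵀ + Q = [42 27; 27 21]
S = H·P̄·Hᵀ + R = [45 69; 69 121]
K = P̄·Hᵀ·S⁻¹ = [-107/228 -23/76; 5/76 -33/76]
x' − x̄ = [23/19, 33/19] = K·y
y = (KᵀK)⁻¹·Kᵀ·(x' − x̄) = [0, -4]
z = y + H·x̄ = [0, -4] + [1, 2] = [1, -2]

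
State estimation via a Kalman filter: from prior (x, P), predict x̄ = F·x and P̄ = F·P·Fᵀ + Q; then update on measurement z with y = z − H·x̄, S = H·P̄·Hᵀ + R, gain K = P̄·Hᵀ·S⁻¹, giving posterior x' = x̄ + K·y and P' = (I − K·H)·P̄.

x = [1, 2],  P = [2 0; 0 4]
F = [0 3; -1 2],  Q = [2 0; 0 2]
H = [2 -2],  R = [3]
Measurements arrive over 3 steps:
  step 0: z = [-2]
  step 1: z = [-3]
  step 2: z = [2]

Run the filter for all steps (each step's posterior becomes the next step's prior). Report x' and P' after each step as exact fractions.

step 0: x' = [34/43, 65/43], P' = [850/43 808/43; 808/43 796/43]
step 1: x' = [-11619/13865, 8688/13865], P' = [106038/13865 91344/13865; 91344/13865 86952/13865]
step 2: x' = [355664/103891, 254737/103891], P' = [11896814/1766147 10208960/1766147; 10208960/1766147 9814520/1766147]

step 0: x̄ = F·x = [6, 3]
step 0: P̄ = F·P·Fᵀ + Q = [38 24; 24 20]
step 0: y = z − H·x̄ = [-8]
step 0: S = H·P̄·Hᵀ + R = [43]
step 0: K = P̄·Hᵀ·S⁻¹ = [28/43; 8/43]
step 0: x' = x̄ + K·y = [34/43, 65/43]
step 0: P' = (I − K·H)·P̄ = [850/43 808/43; 808/43 796/43]
step 1: x̄ = F·x = [195/43, 96/43]
step 1: P̄ = F·P·Fᵀ + Q = [7250/43 2352/43; 2352/43 888/43]
step 1: y = z − H·x̄ = [-327/43]
step 1: S = H·P̄·Hᵀ + R = [13865/43]
step 1: K = P̄·Hᵀ·S⁻¹ = [9796/13865; 2928/13865]
step 1: x' = x̄ + K·y = [-11619/13865, 8688/13865]
step 1: P' = (I − K·H)·P̄ = [106038/13865 91344/13865; 91344/13865 86952/13865]
step 2: x̄ = F·x = [26064/13865, 5799/2773]
step 2: P̄ = F·P·Fᵀ + Q = [810298/13865 49536/2773; 49536/2773 23240/2773]
step 2: y = z − H·x̄ = [33592/13865]
step 2: S = H·P̄·Hᵀ + R = [1766147/13865]
step 2: K = P̄·Hᵀ·S⁻¹ = [1125236/1766147; 262960/1766147]
step 2: x' = x̄ + K·y = [355664/103891, 254737/103891]
step 2: P' = (I − K·H)·P̄ = [11896814/1766147 10208960/1766147; 10208960/1766147 9814520/1766147]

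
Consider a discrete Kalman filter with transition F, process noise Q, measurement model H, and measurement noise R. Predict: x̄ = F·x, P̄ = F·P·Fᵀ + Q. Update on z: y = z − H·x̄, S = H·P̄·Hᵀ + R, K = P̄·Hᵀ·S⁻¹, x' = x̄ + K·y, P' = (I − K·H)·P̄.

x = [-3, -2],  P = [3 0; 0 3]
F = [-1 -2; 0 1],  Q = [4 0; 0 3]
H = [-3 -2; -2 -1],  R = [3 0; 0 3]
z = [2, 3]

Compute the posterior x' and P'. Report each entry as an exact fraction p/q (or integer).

x' = [-151/210, -17/105]
P' = [149/70 -107/35; -107/35 172/35]

x̄ = F·x = [7, -2]
P̄ = F·P·Fᵀ + Q = [19 -6; -6 6]
y = z − H·x̄ = [19, 15]
S = H·P̄·Hᵀ + R = [126 84; 84 61]
K = P̄·Hᵀ·S⁻¹ = [-19/210 -2/5; -23/105 2/5]
x' = x̄ + K·y = [-151/210, -17/105]
P' = (I − K·H)·P̄ = [149/70 -107/35; -107/35 172/35]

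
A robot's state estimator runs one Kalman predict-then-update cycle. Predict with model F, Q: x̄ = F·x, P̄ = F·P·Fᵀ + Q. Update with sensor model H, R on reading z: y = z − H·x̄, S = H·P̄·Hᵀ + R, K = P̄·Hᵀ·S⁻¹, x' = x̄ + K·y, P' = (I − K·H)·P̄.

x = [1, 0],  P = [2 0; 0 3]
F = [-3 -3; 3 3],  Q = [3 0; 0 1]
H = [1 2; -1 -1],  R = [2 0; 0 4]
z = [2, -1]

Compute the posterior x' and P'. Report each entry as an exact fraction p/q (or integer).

x' = [-498/407, 669/407]
P' = [3678/407 -2190/407; -2190/407 1466/407]

x̄ = F·x = [-3, 3]
P̄ = F·P·Fᵀ + Q = [48 -45; -45 46]
y = z − H·x̄ = [-1, -1]
S = H·P̄·Hᵀ + R = [54 -5; -5 8]
K = P̄·Hᵀ·S⁻¹ = [-351/407 -372/407; 371/407 181/407]
x' = x̄ + K·y = [-498/407, 669/407]
P' = (I − K·H)·P̄ = [3678/407 -2190/407; -2190/407 1466/407]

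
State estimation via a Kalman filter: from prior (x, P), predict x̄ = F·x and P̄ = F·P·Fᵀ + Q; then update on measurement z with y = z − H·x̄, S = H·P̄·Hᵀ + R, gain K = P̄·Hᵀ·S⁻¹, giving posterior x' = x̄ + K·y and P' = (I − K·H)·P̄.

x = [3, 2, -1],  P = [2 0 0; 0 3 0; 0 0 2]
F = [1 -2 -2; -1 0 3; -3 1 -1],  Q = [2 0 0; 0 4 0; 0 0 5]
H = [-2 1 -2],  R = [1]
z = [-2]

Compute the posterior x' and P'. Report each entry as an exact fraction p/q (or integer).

x̄ = F·x = [1, -6, -6]
P̄ = F·P·Fᵀ + Q = [24 -14 -8; -14 24 0; -8 0 28]
y = z − H·x̄ = [-6]
S = H·P̄·Hᵀ + R = [225]
K = P̄·Hᵀ·S⁻¹ = [-46/225; 52/225; -8/45]
x' = x̄ + K·y = [167/75, -554/75, -74/15]
P' = (I − K·H)·P̄ = [3284/225 -758/225 -728/45; -758/225 2696/225 416/45; -728/45 416/45 188/9]

x' = [167/75, -554/75, -74/15]
P' = [3284/225 -758/225 -728/45; -758/225 2696/225 416/45; -728/45 416/45 188/9]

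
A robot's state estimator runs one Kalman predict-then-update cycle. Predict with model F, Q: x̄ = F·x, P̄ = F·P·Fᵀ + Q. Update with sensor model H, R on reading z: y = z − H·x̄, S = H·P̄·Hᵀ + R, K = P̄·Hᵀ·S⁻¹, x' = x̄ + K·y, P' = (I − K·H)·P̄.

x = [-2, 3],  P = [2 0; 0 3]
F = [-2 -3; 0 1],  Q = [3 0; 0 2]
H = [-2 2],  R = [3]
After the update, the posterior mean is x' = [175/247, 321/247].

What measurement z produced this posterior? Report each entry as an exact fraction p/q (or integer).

x̄ = F·x = [-5, 3]
P̄ = F·P·Fᵀ + Q = [38 -9; -9 5]
S = H·P̄·Hᵀ + R = [247]
K = P̄·Hᵀ·S⁻¹ = [-94/247; 28/247]
x' − x̄ = [1410/247, -420/247] = K·y
y = (KᵀK)⁻¹·Kᵀ·(x' − x̄) = [-15]
z = y + H·x̄ = [-15] + [16] = [1]

z = [1]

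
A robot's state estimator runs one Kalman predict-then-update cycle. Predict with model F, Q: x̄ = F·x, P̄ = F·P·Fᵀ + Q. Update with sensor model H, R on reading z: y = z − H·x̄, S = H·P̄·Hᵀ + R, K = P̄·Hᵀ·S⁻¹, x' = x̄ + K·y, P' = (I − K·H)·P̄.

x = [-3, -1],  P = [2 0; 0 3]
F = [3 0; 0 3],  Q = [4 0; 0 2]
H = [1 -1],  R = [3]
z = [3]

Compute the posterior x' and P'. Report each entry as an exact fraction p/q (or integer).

x' = [-16/3, -47/6]
P' = [352/27 319/27; 319/27 725/54]

x̄ = F·x = [-9, -3]
P̄ = F·P·Fᵀ + Q = [22 0; 0 29]
y = z − H·x̄ = [9]
S = H·P̄·Hᵀ + R = [54]
K = P̄·Hᵀ·S⁻¹ = [11/27; -29/54]
x' = x̄ + K·y = [-16/3, -47/6]
P' = (I − K·H)·P̄ = [352/27 319/27; 319/27 725/54]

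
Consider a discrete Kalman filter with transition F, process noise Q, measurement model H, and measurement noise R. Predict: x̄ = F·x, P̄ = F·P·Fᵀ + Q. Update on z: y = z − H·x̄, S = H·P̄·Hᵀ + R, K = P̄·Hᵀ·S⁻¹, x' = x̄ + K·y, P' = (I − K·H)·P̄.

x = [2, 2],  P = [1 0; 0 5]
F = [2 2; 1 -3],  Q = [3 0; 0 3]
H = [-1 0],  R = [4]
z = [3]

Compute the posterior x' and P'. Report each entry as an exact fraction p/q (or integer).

x' = [-49/31, 184/31]
P' = [108/31 -112/31; -112/31 735/31]

x̄ = F·x = [8, -4]
P̄ = F·P·Fᵀ + Q = [27 -28; -28 49]
y = z − H·x̄ = [11]
S = H·P̄·Hᵀ + R = [31]
K = P̄·Hᵀ·S⁻¹ = [-27/31; 28/31]
x' = x̄ + K·y = [-49/31, 184/31]
P' = (I − K·H)·P̄ = [108/31 -112/31; -112/31 735/31]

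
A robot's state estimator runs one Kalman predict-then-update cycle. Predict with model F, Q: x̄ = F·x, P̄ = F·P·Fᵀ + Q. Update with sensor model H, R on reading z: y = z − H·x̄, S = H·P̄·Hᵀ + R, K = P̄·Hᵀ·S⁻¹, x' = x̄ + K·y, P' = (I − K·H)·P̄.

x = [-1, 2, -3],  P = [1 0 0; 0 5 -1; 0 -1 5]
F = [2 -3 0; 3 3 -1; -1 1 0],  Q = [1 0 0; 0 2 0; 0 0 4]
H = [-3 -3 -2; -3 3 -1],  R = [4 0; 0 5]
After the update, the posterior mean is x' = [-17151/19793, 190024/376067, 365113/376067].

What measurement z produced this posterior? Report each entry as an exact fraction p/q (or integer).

x̄ = F·x = [-8, 6, 3]
P̄ = F·P·Fᵀ + Q = [50 -42 -17; -42 67 13; -17 13 10]
S = H·P̄·Hᵀ + R = [293 -325; -325 1644]
K = P̄·Hᵀ·S⁻¹ = [-3565/19793 -3823/19793; -63994/376067 59177/376067; 12848/376067 20840/376067]
x' − x̄ = [141193/19793, -2066378/376067, -763088/376067] = K·y
y = (KᵀK)⁻¹·Kᵀ·(x' − x̄) = [-1, -36]
z = y + H·x̄ = [-1, -36] + [0, 39] = [-1, 3]

z = [-1, 3]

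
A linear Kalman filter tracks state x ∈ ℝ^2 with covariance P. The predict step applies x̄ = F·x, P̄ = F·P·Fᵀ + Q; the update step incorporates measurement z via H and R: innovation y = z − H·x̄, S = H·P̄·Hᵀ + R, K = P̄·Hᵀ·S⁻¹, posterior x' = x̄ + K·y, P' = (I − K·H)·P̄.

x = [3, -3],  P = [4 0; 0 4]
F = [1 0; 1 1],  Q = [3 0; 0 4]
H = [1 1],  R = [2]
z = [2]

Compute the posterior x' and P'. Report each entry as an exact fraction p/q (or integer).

x' = [76/29, -16/29]
P' = [82/29 -60/29; -60/29 92/29]

x̄ = F·x = [3, 0]
P̄ = F·P·Fᵀ + Q = [7 4; 4 12]
y = z − H·x̄ = [-1]
S = H·P̄·Hᵀ + R = [29]
K = P̄·Hᵀ·S⁻¹ = [11/29; 16/29]
x' = x̄ + K·y = [76/29, -16/29]
P' = (I − K·H)·P̄ = [82/29 -60/29; -60/29 92/29]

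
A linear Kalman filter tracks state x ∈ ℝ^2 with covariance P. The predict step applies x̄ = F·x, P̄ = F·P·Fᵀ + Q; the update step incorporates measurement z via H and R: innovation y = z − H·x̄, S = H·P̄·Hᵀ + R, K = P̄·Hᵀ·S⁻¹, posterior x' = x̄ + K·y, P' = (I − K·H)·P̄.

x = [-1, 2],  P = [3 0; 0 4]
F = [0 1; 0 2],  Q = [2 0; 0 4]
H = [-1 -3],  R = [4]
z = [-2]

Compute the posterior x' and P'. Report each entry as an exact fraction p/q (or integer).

x' = [58/119, 4/7]
P' = [264/119 -4/7; -4/7 4/7]

x̄ = F·x = [2, 4]
P̄ = F·P·Fᵀ + Q = [6 8; 8 20]
y = z − H·x̄ = [12]
S = H·P̄·Hᵀ + R = [238]
K = P̄·Hᵀ·S⁻¹ = [-15/119; -2/7]
x' = x̄ + K·y = [58/119, 4/7]
P' = (I − K·H)·P̄ = [264/119 -4/7; -4/7 4/7]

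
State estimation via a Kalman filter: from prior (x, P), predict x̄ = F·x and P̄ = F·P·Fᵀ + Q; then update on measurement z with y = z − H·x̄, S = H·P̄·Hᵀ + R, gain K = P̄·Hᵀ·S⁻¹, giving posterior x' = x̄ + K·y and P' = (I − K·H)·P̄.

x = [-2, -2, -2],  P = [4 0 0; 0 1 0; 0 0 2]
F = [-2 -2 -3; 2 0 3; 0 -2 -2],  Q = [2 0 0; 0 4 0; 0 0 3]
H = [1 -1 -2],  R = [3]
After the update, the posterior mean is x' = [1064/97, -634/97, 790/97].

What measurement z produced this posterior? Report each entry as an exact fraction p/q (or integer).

z = [1]

x̄ = F·x = [14, -10, 8]
P̄ = F·P·Fᵀ + Q = [40 -34 16; -34 38 -12; 16 -12 15]
S = H·P̄·Hᵀ + R = [97]
K = P̄·Hᵀ·S⁻¹ = [42/97; -48/97; -2/97]
x' − x̄ = [-294/97, 336/97, 14/97] = K·y
y = (KᵀK)⁻¹·Kᵀ·(x' − x̄) = [-7]
z = y + H·x̄ = [-7] + [8] = [1]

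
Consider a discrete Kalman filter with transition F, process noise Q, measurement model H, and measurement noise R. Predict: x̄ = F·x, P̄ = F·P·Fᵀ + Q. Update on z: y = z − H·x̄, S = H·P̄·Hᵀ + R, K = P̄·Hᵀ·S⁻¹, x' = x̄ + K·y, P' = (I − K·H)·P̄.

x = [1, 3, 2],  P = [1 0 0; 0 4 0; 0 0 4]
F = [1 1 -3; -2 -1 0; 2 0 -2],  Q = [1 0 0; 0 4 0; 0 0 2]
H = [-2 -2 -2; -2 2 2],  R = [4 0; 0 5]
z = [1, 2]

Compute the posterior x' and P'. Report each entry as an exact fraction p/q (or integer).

x̄ = F·x = [-2, -5, -2]
P̄ = F·P·Fᵀ + Q = [42 -6 26; -6 12 -4; 26 -4 22]
y = z − H·x̄ = [-17, 12]
S = H·P̄·Hᵀ + R = [436 64; 64 117]
K = P̄·Hᵀ·S⁻¹ = [-79/317 -76/317; -565/11729 3116/11729; -2318/11729 -336/11729]
x' = x̄ + K·y = [-203/317, -11648/11729, 11916/11729]
P' = (I − K·H)·P̄ = [174/317 -90/317 74/317; -90/317 51240/11729 -46780/11729; 74/317 -46780/11729 48678/11729]

x' = [-203/317, -11648/11729, 11916/11729]
P' = [174/317 -90/317 74/317; -90/317 51240/11729 -46780/11729; 74/317 -46780/11729 48678/11729]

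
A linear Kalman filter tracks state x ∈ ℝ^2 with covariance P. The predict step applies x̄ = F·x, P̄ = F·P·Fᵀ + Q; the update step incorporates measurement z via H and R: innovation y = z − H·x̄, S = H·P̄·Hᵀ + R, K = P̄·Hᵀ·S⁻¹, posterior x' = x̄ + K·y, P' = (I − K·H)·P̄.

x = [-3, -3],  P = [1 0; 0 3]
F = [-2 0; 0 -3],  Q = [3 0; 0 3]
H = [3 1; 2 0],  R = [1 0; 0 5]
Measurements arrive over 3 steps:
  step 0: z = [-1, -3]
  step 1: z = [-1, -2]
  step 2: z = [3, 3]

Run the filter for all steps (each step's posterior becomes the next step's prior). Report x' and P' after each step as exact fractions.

step 0: x' = [-237/223, 537/223], P' = [1085/1338 -525/223; -525/223 1740/223]
step 1: x' = [-383872/858937, 257217/858937], P' = [882740/858937 -2632815/858937; -2632815/858937 8691114/858937]
step 2: x' = [1943088382/1369693633, -1749014523/1369693633], P' = [1450589710/1369693633 -4339137015/1369693633; -4339137015/1369693633 14320482564/1369693633]

step 0: x̄ = F·x = [6, 9]
step 0: P̄ = F·P·Fᵀ + Q = [7 0; 0 30]
step 0: y = z − H·x̄ = [-28, -15]
step 0: S = H·P̄·Hᵀ + R = [94 42; 42 33]
step 0: K = P̄·Hᵀ·S⁻¹ = [35/446 217/669; 165/223 -210/223]
step 0: x' = x̄ + K·y = [-237/223, 537/223]
step 0: P' = (I − K·H)·P̄ = [1085/1338 -525/223; -525/223 1740/223]
step 1: x̄ = F·x = [474/223, -1611/223]
step 1: P̄ = F·P·Fᵀ + Q = [4177/669 -3150/223; -3150/223 16329/223]
step 1: y = z − H·x̄ = [-34/223, -1394/223]
step 1: S = H·P̄·Hᵀ + R = [10183/223 2054/223; 2054/223 20053/669]
step 1: K = P̄·Hᵀ·S⁻¹ = [15405/858937 353096/858937; 792669/858937 -1053126/858937]
step 1: x' = x̄ + K·y = [-383872/858937, 257217/858937]
step 1: P' = (I − K·H)·P̄ = [882740/858937 -2632815/858937; -2632815/858937 8691114/858937]
step 2: x̄ = F·x = [767744/858937, -771651/858937]
step 2: P̄ = F·P·Fᵀ + Q = [6107771/858937 -15796890/858937; -15796890/858937 80796837/858937]
step 2: y = z − H·x̄ = [1045230/858937, 1041323/858937]
step 2: S = H·P̄·Hᵀ + R = [41844373/858937 5052846/858937; 5052846/858937 28725769/858937]
step 2: K = P̄·Hᵀ·S⁻¹ = [12632115/1369693633 580235884/1369693633; 1303071519/1369693633 -1735654806/1369693633]
step 2: x' = x̄ + K·y = [1943088382/1369693633, -1749014523/1369693633]
step 2: P' = (I − K·H)·P̄ = [1450589710/1369693633 -4339137015/1369693633; -4339137015/1369693633 14320482564/1369693633]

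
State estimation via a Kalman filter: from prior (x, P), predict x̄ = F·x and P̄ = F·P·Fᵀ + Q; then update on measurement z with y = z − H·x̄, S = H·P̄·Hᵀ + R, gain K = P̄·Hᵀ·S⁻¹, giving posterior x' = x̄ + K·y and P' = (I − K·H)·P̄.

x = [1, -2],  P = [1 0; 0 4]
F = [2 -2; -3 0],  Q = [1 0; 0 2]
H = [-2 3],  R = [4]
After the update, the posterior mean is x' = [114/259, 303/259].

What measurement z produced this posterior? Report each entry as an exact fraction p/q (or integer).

z = [3]

x̄ = F·x = [6, -3]
P̄ = F·P·Fᵀ + Q = [21 -6; -6 11]
S = H·P̄·Hᵀ + R = [259]
K = P̄·Hᵀ·S⁻¹ = [-60/259; 45/259]
x' − x̄ = [-1440/259, 1080/259] = K·y
y = (KᵀK)⁻¹·Kᵀ·(x' − x̄) = [24]
z = y + H·x̄ = [24] + [-21] = [3]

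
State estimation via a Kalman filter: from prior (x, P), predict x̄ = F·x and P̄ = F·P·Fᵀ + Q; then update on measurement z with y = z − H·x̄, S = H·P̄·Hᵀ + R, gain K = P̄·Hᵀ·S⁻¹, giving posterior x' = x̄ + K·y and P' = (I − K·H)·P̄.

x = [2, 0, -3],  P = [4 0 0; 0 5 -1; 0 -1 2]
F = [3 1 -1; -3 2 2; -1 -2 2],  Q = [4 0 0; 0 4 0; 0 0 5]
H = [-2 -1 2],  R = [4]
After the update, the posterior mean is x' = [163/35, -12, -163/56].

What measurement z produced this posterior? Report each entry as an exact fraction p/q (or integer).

z = [-3]

x̄ = F·x = [9, -12, -8]
P̄ = F·P·Fᵀ + Q = [49 -30 -30; -30 60 0; -30 0 45]
S = H·P̄·Hᵀ + R = [560]
K = P̄·Hᵀ·S⁻¹ = [-8/35; 0; 15/56]
x' − x̄ = [-152/35, 0, 285/56] = K·y
y = (KᵀK)⁻¹·Kᵀ·(x' − x̄) = [19]
z = y + H·x̄ = [19] + [-22] = [-3]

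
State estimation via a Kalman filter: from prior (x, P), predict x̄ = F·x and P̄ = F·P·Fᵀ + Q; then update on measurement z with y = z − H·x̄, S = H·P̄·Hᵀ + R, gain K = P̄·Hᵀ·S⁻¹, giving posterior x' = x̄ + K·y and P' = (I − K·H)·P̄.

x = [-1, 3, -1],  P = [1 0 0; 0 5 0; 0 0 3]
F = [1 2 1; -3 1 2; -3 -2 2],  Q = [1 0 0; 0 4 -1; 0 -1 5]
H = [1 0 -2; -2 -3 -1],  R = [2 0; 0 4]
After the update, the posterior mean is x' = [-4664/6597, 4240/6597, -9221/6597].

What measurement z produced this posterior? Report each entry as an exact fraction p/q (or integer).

x̄ = F·x = [4, 4, -5]
P̄ = F·P·Fᵀ + Q = [25 13 -17; 13 30 10; -17 10 46]
S = H·P̄·Hᵀ + R = [279 12; 12 568]
K = P̄·Hᵀ·S⁻¹ = [4297/19791 -1733/13194; -308/19791 -5845/26388; -7676/19791 -1735/26388]
x' − x̄ = [-31052/6597, -22148/6597, 23764/6597] = K·y
y = (KᵀK)⁻¹·Kᵀ·(x' − x̄) = [-12, 16]
z = y + H·x̄ = [-12, 16] + [14, -15] = [2, 1]

z = [2, 1]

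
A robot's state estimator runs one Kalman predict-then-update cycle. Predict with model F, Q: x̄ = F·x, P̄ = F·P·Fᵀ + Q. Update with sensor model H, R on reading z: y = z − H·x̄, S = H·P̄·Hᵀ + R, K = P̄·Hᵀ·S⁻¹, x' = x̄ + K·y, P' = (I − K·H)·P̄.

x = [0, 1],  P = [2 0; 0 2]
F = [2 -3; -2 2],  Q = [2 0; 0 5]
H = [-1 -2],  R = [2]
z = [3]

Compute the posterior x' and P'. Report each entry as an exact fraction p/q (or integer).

x̄ = F·x = [-3, 2]
P̄ = F·P·Fᵀ + Q = [28 -20; -20 21]
y = z − H·x̄ = [4]
S = H·P̄·Hᵀ + R = [34]
K = P̄·Hᵀ·S⁻¹ = [6/17; -11/17]
x' = x̄ + K·y = [-27/17, -10/17]
P' = (I − K·H)·P̄ = [404/17 -208/17; -208/17 115/17]

x' = [-27/17, -10/17]
P' = [404/17 -208/17; -208/17 115/17]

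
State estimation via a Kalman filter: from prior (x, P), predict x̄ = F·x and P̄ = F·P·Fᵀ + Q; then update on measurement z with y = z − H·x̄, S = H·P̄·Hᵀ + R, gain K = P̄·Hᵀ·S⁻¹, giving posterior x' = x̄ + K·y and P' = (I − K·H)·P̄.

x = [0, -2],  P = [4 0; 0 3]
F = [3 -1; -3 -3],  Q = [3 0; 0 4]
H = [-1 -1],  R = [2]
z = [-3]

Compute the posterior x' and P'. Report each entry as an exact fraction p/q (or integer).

x' = [13/19, 142/57]
P' = [723/19 -713/19; -713/19 2219/57]

x̄ = F·x = [2, 6]
P̄ = F·P·Fᵀ + Q = [42 -27; -27 67]
y = z − H·x̄ = [5]
S = H·P̄·Hᵀ + R = [57]
K = P̄·Hᵀ·S⁻¹ = [-5/19; -40/57]
x' = x̄ + K·y = [13/19, 142/57]
P' = (I − K·H)·P̄ = [723/19 -713/19; -713/19 2219/57]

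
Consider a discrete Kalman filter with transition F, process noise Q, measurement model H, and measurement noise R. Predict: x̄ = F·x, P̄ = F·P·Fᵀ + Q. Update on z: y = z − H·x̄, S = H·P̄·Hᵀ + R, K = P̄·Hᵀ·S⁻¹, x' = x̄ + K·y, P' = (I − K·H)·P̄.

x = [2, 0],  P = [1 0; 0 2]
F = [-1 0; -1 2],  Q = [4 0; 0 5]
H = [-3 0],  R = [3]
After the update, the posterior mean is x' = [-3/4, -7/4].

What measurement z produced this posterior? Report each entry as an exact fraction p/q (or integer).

x̄ = F·x = [-2, -2]
P̄ = F·P·Fᵀ + Q = [5 1; 1 14]
S = H·P̄·Hᵀ + R = [48]
K = P̄·Hᵀ·S⁻¹ = [-5/16; -1/16]
x' − x̄ = [5/4, 1/4] = K·y
y = (KᵀK)⁻¹·Kᵀ·(x' − x̄) = [-4]
z = y + H·x̄ = [-4] + [6] = [2]

z = [2]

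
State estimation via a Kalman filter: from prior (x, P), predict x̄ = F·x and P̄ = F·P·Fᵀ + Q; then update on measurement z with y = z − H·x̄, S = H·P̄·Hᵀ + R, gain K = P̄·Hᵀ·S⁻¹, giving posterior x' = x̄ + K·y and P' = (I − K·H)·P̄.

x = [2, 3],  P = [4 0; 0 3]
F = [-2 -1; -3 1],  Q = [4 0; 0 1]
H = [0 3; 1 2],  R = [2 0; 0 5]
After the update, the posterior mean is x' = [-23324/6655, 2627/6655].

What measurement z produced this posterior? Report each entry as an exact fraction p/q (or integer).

z = [1, -2]

x̄ = F·x = [-7, -3]
P̄ = F·P·Fᵀ + Q = [23 21; 21 40]
S = H·P̄·Hᵀ + R = [362 303; 303 272]
K = P̄·Hᵀ·S⁻¹ = [-2559/6655 4441/6655; 2037/6655 202/6655]
x' − x̄ = [23261/6655, 22592/6655] = K·y
y = (KᵀK)⁻¹·Kᵀ·(x' − x̄) = [10, 11]
z = y + H·x̄ = [10, 11] + [-9, -13] = [1, -2]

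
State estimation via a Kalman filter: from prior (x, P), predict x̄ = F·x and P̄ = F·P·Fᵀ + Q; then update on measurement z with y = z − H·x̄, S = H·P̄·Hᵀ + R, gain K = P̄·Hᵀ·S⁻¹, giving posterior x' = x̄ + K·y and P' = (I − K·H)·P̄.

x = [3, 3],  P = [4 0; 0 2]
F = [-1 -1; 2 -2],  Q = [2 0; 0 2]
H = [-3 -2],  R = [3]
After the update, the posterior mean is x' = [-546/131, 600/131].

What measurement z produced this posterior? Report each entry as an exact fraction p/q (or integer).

z = [3]

x̄ = F·x = [-6, 0]
P̄ = F·P·Fᵀ + Q = [8 -4; -4 26]
S = H·P̄·Hᵀ + R = [131]
K = P̄·Hᵀ·S⁻¹ = [-16/131; -40/131]
x' − x̄ = [240/131, 600/131] = K·y
y = (KᵀK)⁻¹·Kᵀ·(x' − x̄) = [-15]
z = y + H·x̄ = [-15] + [18] = [3]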